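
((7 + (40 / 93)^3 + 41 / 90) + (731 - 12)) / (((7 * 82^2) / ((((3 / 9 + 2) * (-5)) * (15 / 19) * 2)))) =-29219680565 / 102761432892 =-0.28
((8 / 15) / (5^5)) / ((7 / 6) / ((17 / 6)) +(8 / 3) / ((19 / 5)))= 2584 / 16859375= 0.00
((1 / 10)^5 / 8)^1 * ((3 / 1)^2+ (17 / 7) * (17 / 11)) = 491 / 30800000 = 0.00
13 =13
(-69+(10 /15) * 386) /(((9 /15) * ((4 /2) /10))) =14125 /9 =1569.44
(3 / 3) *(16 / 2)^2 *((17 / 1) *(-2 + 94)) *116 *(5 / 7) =58055680 / 7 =8293668.57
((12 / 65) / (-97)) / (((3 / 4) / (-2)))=32 / 6305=0.01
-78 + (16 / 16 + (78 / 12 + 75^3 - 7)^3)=600675354494718133 / 8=75084419311839766.62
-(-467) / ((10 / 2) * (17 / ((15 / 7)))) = 1401 / 119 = 11.77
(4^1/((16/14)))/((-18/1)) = -7/36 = -0.19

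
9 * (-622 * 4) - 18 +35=-22375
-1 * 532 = -532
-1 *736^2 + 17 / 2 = -1083375 / 2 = -541687.50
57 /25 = 2.28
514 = 514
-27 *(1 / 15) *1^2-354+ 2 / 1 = -353.80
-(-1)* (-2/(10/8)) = -8/5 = -1.60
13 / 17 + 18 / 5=371 / 85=4.36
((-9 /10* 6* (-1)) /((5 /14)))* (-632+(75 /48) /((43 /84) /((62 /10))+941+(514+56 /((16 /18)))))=-1888750267929 /197654350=-9555.82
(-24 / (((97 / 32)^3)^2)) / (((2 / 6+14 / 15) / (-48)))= 18554258718720 / 15826468093651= 1.17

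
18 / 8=9 / 4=2.25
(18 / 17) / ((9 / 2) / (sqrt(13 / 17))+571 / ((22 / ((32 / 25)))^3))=-45527099904000000 / 10119791285314354921+140133243164062500* sqrt(221) / 10119791285314354921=0.20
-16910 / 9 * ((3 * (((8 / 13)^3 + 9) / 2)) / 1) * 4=-686038700 / 6591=-104087.19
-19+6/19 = -355/19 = -18.68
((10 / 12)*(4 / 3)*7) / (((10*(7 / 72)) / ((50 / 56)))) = 50 / 7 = 7.14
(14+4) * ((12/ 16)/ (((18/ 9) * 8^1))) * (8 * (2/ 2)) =6.75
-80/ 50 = -8/ 5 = -1.60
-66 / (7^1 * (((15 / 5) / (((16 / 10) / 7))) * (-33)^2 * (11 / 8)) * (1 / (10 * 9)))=-256 / 5929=-0.04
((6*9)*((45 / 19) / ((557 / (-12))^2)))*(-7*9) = -22044960 / 5894731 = -3.74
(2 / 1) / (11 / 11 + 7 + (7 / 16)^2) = 512 / 2097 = 0.24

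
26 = 26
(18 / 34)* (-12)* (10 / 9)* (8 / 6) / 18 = -80 / 153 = -0.52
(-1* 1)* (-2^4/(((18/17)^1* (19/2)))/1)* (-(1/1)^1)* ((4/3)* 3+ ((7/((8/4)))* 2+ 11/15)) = -47872/2565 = -18.66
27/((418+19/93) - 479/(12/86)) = -0.01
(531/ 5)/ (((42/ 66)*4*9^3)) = 649/ 11340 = 0.06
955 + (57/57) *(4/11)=10509/11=955.36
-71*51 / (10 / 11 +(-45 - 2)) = 78.56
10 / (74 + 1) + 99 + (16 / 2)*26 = 4607 / 15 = 307.13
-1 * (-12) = 12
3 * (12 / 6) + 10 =16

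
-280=-280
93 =93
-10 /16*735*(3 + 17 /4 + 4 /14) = -110775 /32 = -3461.72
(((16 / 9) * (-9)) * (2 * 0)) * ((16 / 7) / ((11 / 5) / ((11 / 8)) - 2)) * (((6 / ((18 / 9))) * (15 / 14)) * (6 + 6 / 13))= 0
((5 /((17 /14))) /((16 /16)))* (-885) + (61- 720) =-73153 /17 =-4303.12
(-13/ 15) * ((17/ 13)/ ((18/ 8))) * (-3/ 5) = 68/ 225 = 0.30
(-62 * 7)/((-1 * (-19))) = -434/19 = -22.84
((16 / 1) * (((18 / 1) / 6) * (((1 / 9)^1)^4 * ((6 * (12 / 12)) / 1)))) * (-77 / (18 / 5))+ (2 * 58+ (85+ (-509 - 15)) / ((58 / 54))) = -293.66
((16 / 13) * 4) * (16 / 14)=5.63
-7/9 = -0.78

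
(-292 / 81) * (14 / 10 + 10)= -5548 / 135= -41.10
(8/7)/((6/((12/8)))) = 2/7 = 0.29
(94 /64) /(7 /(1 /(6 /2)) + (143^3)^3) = 47 /800155353944841528448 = 0.00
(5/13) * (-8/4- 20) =-110/13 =-8.46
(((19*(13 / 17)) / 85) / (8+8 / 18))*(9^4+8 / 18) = 132.82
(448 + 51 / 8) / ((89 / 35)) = 127225 / 712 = 178.69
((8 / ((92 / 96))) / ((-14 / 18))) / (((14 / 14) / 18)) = -31104 / 161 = -193.19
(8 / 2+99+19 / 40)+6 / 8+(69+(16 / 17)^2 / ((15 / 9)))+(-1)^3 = 172.76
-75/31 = -2.42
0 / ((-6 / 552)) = 0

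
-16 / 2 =-8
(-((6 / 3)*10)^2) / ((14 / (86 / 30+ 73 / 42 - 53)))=203260 / 147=1382.72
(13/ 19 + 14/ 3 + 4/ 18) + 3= 1466/ 171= 8.57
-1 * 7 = -7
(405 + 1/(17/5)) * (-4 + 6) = 13780/17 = 810.59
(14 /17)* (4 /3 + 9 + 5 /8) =1841 /204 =9.02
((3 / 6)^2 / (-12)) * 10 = -5 / 24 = -0.21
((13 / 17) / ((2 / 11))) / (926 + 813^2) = 11 / 1731110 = 0.00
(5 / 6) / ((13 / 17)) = 85 / 78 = 1.09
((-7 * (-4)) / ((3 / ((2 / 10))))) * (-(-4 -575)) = 5404 / 5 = 1080.80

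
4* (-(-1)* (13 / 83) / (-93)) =-52 / 7719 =-0.01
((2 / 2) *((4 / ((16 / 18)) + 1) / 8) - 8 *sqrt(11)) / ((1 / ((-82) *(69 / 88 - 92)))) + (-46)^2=464531 / 64 - 658214 *sqrt(11) / 11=-191200.69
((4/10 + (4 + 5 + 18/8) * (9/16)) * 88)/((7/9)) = 213147/280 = 761.24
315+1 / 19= 5986 / 19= 315.05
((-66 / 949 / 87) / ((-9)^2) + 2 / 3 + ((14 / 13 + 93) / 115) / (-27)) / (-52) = -163135607 / 13330621980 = -0.01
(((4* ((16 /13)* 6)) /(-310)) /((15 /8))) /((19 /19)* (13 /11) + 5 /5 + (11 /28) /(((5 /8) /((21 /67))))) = -0.02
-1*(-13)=13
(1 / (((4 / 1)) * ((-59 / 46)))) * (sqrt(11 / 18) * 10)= -115 * sqrt(22) / 354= -1.52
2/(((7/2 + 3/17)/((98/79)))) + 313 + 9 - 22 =2969164/9875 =300.67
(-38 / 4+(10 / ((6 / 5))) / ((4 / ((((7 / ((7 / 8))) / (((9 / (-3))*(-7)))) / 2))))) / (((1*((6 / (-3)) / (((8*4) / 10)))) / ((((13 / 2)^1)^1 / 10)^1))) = 14911 / 1575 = 9.47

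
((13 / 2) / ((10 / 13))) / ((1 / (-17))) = -2873 / 20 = -143.65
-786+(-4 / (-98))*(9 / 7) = -269580 / 343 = -785.95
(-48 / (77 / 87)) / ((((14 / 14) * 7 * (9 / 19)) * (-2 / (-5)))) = -40.89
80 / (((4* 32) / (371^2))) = 688205 / 8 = 86025.62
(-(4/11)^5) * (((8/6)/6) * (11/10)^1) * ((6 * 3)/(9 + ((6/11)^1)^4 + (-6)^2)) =-2048/3300705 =-0.00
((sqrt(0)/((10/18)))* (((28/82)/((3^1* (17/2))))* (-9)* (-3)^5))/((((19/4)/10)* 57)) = 0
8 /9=0.89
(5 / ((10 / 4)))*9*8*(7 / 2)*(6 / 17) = 3024 / 17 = 177.88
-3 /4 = -0.75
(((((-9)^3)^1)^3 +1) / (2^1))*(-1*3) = 581130732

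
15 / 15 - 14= -13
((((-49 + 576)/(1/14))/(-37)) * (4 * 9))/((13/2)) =-1104.40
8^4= 4096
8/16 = 1/2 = 0.50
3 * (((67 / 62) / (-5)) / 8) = -201 / 2480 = -0.08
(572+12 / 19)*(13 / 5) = 1488.84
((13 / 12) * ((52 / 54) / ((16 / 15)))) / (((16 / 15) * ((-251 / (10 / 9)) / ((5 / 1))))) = -105625 / 5204736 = -0.02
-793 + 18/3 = -787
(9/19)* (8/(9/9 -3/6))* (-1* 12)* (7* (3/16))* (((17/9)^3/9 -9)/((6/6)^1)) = 1515808/1539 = 984.93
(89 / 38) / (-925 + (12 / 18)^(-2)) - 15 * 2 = -2104048 / 70129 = -30.00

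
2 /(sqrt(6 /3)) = 1.41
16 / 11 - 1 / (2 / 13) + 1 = -89 / 22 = -4.05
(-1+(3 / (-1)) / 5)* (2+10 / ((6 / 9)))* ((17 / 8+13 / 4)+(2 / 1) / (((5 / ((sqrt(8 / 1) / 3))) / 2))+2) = -221.12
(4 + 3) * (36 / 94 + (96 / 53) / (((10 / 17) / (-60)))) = -1290.60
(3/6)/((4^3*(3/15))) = 5/128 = 0.04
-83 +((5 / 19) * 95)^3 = 15542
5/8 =0.62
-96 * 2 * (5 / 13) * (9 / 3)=-2880 / 13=-221.54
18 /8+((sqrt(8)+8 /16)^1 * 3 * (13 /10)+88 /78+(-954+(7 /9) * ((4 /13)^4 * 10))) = -1219186081 /1285245+39 * sqrt(2) /5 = -937.57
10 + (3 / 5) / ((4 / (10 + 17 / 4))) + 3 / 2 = 1091 / 80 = 13.64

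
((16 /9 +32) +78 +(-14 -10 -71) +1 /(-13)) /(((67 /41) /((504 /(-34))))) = -2243192 /14807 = -151.50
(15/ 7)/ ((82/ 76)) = 570/ 287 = 1.99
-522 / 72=-29 / 4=-7.25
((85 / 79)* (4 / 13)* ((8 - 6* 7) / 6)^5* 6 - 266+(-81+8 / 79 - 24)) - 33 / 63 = -6974802010 / 582309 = -11977.84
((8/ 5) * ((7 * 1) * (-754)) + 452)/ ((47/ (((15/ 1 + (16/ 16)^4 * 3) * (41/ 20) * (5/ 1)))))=-7373358/ 235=-31375.99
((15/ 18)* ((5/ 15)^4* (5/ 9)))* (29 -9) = 250/ 2187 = 0.11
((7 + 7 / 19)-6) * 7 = 182 / 19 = 9.58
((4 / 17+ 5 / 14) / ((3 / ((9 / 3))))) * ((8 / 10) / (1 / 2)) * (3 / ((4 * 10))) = 423 / 5950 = 0.07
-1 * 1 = -1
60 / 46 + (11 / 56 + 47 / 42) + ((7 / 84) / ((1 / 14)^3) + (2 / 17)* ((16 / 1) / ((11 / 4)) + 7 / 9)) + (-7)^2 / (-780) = 32688929177 / 140900760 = 232.00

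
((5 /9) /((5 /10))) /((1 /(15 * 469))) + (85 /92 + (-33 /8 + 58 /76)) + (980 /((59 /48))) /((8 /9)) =8711.18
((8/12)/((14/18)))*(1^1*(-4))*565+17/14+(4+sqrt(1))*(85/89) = -2406217/1246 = -1931.15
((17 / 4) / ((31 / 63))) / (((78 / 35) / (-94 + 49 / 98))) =-2336565 / 6448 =-362.37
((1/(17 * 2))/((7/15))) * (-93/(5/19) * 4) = -10602/119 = -89.09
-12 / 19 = -0.63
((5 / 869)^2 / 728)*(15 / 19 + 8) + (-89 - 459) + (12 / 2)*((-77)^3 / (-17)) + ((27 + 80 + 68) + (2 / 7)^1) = 4077971369184209 / 25367368312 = 160756.58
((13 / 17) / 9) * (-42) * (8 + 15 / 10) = -1729 / 51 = -33.90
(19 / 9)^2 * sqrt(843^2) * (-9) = -101441 / 3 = -33813.67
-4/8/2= -1/4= -0.25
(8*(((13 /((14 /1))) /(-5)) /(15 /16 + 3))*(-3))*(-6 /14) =-832 /1715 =-0.49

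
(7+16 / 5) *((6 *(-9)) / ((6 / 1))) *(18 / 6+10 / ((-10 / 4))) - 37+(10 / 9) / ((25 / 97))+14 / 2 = 595 / 9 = 66.11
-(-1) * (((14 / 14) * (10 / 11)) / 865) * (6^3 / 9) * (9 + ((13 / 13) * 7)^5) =807168 / 1903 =424.16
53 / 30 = 1.77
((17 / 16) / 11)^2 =289 / 30976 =0.01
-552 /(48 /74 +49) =-20424 /1837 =-11.12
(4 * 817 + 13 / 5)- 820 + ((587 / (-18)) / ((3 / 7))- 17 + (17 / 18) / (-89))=2357.50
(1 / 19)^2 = 0.00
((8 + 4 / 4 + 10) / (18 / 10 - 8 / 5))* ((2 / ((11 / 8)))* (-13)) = -19760 / 11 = -1796.36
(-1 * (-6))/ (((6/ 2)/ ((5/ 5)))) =2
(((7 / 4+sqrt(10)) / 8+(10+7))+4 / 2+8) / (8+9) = sqrt(10) / 136+871 / 544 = 1.62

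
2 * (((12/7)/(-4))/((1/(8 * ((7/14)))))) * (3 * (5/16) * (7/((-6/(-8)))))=-30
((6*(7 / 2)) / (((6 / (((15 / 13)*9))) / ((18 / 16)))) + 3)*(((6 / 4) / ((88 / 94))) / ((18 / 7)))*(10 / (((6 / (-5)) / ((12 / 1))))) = -25028675 / 9152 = -2734.78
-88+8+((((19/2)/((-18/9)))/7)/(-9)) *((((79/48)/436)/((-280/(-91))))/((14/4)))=-59067167687/738339840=-80.00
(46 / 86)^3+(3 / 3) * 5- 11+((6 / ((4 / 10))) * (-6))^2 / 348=40185850 / 2305703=17.43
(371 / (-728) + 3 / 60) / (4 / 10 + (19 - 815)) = 239 / 413712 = 0.00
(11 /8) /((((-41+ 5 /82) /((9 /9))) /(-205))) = 92455 /13428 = 6.89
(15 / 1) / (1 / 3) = 45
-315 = -315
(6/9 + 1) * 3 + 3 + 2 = 10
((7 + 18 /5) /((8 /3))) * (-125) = -3975 /8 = -496.88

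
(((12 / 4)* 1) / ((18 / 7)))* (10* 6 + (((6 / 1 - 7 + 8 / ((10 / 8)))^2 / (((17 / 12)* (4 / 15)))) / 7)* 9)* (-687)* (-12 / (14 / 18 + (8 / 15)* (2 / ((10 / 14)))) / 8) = 2929165335 / 34748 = 84297.38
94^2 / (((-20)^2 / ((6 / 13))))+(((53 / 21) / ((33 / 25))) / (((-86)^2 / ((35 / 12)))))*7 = 29128967323 / 2855595600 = 10.20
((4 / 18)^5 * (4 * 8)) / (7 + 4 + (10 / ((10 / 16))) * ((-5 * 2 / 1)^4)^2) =1024 / 94478400649539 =0.00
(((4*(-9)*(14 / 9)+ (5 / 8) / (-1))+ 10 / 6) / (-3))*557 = 734683 / 72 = 10203.93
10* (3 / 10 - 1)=-7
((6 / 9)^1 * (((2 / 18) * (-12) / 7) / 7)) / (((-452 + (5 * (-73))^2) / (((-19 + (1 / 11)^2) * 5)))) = 30640 / 2361633351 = 0.00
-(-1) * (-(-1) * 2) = 2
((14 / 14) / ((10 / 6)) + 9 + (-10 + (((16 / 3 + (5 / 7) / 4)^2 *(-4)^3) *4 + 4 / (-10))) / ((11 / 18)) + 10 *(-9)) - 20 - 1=-3147107 / 245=-12845.33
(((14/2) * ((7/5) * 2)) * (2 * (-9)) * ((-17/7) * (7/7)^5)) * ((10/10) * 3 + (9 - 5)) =29988/5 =5997.60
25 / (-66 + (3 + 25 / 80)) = -400 / 1003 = -0.40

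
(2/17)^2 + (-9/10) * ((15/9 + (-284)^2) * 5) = -209790583/578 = -362959.49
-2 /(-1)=2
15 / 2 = 7.50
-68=-68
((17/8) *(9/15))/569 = 51/22760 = 0.00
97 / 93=1.04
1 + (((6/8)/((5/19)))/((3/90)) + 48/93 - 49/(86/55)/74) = 17083345/197284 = 86.59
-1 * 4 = -4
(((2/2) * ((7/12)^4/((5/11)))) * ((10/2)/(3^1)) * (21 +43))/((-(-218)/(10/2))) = 132055/211896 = 0.62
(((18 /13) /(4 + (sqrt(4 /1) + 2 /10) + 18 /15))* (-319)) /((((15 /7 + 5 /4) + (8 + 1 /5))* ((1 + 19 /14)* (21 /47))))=-3816400 /780663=-4.89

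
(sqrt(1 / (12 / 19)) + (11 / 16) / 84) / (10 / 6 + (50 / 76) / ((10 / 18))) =209 / 72800 + 19 * sqrt(57) / 325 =0.44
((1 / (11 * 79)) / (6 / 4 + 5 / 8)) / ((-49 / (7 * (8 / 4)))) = -16 / 103411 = -0.00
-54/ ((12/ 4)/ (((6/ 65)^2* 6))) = -3888/ 4225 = -0.92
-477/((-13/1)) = 477/13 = 36.69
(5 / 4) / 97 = 5 / 388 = 0.01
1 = 1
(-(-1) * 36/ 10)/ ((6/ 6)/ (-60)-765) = -216/ 45901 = -0.00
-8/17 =-0.47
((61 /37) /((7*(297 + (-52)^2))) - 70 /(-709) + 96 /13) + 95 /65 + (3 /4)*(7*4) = 214525600755 /7163996203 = 29.94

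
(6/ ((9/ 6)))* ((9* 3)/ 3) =36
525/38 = 13.82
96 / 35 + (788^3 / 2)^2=2094909942599183456 / 35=59854569788548098.74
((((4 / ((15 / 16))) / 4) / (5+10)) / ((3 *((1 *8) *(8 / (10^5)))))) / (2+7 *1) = 1000 / 243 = 4.12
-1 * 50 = -50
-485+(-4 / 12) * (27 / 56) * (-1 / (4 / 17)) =-484.32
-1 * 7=-7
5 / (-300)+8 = 479 / 60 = 7.98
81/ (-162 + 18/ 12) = -54/ 107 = -0.50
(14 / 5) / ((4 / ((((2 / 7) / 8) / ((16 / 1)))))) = 1 / 640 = 0.00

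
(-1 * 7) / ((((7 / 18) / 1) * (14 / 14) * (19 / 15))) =-270 / 19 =-14.21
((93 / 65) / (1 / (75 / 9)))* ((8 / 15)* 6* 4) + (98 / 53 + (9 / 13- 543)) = -267224 / 689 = -387.84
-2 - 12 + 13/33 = -449/33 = -13.61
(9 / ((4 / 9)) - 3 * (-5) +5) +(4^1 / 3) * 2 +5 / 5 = 527 / 12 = 43.92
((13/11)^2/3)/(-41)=-169/14883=-0.01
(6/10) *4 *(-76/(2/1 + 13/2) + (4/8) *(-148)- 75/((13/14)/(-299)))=981936/17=57760.94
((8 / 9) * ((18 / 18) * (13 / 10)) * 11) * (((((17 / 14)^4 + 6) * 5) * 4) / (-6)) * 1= -44904431 / 129654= -346.34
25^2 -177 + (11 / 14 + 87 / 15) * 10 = 3597 / 7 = 513.86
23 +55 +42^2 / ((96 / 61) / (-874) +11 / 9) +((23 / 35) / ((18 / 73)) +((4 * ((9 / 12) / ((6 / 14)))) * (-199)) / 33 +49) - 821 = 288880689473 / 405813870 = 711.86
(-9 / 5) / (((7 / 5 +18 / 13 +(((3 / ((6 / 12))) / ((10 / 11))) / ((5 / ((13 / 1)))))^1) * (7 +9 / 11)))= -6435 / 557452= -0.01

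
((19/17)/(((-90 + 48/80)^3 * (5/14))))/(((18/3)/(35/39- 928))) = 120222025/177646785147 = 0.00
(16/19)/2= 8/19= 0.42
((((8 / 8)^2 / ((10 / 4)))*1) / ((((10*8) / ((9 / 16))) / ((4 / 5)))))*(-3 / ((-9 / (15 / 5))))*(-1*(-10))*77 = 693 / 400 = 1.73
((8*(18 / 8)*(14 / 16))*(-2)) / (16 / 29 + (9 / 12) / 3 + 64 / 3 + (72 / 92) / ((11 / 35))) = -2773386 / 2168099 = -1.28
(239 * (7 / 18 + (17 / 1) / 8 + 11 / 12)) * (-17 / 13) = -77197 / 72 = -1072.18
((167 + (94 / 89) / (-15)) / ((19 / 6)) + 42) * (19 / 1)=800812 / 445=1799.58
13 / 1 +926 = 939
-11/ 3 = -3.67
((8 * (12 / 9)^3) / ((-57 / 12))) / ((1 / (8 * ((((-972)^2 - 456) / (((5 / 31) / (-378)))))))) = 6714791559168 / 95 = 70682016412.29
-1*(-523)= 523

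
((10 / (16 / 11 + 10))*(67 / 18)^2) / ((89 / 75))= 6172375 / 605556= 10.19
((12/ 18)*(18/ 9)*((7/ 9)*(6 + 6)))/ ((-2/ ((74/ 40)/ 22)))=-259/ 495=-0.52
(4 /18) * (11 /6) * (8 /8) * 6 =2.44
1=1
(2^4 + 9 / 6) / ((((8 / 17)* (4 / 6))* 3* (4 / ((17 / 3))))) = 10115 / 384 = 26.34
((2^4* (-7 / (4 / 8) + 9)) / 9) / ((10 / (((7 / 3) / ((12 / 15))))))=-70 / 27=-2.59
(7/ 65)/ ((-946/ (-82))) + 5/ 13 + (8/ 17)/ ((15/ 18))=501056/ 522665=0.96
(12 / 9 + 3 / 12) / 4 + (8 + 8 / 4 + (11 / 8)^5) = 1505105 / 98304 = 15.31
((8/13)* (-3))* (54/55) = -1296/715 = -1.81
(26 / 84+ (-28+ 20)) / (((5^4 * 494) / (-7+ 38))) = -527 / 682500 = -0.00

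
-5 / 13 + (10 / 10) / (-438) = -2203 / 5694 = -0.39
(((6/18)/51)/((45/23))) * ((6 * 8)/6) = 0.03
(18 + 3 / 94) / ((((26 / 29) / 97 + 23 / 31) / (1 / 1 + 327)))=1616045996 / 205249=7873.59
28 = 28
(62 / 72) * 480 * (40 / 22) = 24800 / 33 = 751.52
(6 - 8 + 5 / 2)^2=1 / 4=0.25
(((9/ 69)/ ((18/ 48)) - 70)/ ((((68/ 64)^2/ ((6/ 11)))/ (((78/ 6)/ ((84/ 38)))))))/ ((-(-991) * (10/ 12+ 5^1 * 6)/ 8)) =-4862287872/ 93834336365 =-0.05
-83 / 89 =-0.93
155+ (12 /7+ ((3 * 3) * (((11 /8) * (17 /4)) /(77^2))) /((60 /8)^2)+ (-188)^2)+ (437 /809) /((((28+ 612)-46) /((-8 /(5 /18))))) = 9288066368099 /261630600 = 35500.69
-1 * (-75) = 75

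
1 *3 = 3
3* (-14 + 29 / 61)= -2475 / 61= -40.57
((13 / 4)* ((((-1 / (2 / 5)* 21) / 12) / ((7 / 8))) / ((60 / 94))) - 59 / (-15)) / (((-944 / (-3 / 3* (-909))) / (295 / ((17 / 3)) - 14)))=506373903 / 641920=788.84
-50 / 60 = -5 / 6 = -0.83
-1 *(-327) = 327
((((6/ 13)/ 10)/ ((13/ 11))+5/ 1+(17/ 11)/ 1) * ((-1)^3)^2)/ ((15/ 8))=163208/ 46475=3.51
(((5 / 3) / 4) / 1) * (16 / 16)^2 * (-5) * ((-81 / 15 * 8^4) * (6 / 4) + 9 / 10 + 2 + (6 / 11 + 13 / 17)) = 310171195 / 4488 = 69111.23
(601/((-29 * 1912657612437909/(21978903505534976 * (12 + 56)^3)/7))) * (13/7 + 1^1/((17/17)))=-16907930888737946337280/11289857675697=-1497621261.00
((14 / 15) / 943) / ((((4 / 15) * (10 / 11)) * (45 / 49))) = 3773 / 848700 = 0.00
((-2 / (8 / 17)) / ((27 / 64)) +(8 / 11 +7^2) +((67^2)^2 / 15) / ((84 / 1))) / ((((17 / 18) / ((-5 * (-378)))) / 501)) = 176815335321 / 11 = 16074121392.82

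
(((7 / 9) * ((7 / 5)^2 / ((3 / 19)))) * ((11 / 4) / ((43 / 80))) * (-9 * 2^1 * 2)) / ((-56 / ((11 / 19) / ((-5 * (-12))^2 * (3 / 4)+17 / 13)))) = 154154 / 22650465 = 0.01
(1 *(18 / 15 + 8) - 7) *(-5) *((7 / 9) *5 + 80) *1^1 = -922.78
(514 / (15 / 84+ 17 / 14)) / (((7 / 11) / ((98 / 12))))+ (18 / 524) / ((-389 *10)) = 564719483507 / 119244060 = 4735.83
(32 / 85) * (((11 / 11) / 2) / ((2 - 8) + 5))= -16 / 85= -0.19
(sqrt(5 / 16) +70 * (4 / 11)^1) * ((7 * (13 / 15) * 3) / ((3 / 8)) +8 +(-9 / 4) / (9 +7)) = 54137 * sqrt(5) / 3840 +378959 / 264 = 1466.98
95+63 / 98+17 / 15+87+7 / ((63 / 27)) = 39223 / 210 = 186.78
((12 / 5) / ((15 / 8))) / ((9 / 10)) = 1.42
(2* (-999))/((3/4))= -2664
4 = 4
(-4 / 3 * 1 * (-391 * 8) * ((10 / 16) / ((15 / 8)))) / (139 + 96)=12512 / 2115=5.92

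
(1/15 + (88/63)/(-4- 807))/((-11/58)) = -962278/2810115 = -0.34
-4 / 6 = -2 / 3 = -0.67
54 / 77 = 0.70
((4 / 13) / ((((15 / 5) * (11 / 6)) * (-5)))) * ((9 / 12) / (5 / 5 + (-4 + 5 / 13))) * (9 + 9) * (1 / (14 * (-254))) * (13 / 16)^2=-4563 / 425582080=-0.00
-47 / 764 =-0.06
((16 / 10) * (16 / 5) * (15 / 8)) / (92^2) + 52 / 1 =137543 / 2645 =52.00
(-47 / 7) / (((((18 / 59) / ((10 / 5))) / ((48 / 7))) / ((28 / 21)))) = -177472 / 441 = -402.43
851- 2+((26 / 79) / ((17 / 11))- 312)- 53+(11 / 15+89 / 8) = 79946849 / 161160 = 496.07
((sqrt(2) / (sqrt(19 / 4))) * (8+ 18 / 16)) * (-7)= -511 * sqrt(38) / 76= -41.45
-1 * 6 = -6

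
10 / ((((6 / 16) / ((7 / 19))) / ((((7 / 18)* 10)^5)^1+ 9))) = 29709856960 / 3365793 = 8827.00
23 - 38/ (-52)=23.73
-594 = -594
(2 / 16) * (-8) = -1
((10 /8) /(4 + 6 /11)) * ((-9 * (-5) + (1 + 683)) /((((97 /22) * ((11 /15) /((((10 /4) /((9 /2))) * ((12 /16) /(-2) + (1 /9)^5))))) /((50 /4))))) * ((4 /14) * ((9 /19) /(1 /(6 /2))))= -243566125 /3715488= -65.55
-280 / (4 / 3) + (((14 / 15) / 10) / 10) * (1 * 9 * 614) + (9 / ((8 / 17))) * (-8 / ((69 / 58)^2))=-17624287 / 66125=-266.53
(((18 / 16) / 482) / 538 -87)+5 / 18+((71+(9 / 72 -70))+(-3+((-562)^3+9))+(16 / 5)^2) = -82853514549151763 / 466768800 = -177504397.36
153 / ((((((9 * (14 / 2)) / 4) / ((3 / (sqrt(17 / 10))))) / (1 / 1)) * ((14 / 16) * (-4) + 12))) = 24 * sqrt(170) / 119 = 2.63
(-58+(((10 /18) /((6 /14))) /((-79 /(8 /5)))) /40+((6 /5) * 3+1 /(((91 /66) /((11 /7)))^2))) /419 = -229799010187 /1813233555315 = -0.13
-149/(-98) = 149/98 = 1.52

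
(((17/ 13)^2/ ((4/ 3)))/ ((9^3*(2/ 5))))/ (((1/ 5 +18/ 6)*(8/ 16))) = 7225/ 2628288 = 0.00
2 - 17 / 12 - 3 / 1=-29 / 12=-2.42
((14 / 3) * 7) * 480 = 15680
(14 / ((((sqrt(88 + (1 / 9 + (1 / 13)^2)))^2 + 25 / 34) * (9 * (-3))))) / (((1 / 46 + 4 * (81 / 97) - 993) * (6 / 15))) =179470564 / 12174023004231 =0.00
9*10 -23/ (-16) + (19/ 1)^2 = 7239/ 16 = 452.44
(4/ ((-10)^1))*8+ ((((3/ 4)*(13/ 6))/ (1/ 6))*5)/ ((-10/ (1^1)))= -8.08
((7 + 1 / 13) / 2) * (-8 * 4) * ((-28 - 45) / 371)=107456 / 4823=22.28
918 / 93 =306 / 31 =9.87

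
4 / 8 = 1 / 2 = 0.50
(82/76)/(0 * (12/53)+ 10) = 41/380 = 0.11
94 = 94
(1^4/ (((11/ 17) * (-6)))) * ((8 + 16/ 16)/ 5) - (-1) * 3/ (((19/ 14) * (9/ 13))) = 17113/ 6270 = 2.73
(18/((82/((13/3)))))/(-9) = -13/123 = -0.11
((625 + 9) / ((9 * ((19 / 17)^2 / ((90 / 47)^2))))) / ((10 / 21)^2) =727223994 / 797449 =911.94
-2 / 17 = -0.12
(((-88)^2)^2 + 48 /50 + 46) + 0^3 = 1499239574 /25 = 59969582.96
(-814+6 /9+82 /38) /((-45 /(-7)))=-323659 /2565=-126.18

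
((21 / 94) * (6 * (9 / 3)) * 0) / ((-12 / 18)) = 0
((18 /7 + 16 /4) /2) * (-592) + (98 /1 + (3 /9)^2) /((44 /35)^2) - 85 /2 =-1925.56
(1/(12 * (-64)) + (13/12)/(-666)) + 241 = 61633555/255744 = 241.00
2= 2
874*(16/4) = 3496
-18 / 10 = -9 / 5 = -1.80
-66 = -66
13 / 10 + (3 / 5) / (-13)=163 / 130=1.25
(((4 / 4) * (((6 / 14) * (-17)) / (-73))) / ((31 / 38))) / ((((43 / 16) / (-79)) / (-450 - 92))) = 1327700544 / 681163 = 1949.17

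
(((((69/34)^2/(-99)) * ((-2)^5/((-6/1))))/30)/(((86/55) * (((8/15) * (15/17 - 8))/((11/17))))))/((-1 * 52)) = -2645/170597856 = -0.00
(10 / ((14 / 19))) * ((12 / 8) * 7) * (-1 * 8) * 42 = -47880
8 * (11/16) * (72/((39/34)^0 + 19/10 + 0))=3960/29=136.55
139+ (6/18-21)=355/3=118.33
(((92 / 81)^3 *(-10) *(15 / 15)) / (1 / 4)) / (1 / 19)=-591802880 / 531441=-1113.58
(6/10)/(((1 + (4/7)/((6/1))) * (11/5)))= 63/253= 0.25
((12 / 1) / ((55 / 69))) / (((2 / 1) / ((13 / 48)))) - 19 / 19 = 457 / 440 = 1.04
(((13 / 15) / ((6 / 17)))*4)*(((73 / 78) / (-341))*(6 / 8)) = -1241 / 61380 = -0.02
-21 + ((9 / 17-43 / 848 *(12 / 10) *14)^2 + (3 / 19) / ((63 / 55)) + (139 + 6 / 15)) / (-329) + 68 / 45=-2546499290475877 / 127879114885200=-19.91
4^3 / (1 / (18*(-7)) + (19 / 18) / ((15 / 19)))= 7560 / 157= 48.15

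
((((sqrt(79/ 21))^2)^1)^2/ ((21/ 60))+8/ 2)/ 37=137168/ 114219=1.20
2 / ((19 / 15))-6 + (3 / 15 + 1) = -306 / 95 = -3.22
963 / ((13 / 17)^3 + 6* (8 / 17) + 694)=1577073 / 1141897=1.38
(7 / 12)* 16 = 28 / 3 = 9.33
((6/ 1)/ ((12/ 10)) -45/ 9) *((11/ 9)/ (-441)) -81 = -81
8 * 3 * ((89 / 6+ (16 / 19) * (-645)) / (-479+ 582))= -240916 / 1957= -123.10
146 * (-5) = -730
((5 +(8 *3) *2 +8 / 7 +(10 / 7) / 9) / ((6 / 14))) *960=121635.56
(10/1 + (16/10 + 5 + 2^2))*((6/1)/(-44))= -309/110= -2.81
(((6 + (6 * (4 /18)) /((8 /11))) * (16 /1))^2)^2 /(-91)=-19987173376 /7371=-2711595.90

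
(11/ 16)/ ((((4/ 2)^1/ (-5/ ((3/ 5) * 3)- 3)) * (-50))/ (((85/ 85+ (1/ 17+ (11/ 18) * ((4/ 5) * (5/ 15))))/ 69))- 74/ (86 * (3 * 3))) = 38794041/ 55149651604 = 0.00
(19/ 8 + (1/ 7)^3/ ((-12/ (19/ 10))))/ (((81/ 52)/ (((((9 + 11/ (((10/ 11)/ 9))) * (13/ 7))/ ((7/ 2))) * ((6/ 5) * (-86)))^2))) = 163521688136843712/ 2573571875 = 63538807.57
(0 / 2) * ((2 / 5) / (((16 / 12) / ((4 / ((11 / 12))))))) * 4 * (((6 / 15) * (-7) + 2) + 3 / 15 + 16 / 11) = 0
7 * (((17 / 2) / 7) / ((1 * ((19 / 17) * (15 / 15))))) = 289 / 38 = 7.61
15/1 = 15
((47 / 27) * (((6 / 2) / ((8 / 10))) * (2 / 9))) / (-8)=-235 / 1296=-0.18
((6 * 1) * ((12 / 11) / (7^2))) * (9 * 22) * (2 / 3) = 864 / 49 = 17.63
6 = 6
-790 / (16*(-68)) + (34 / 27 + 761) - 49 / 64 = 22390967 / 29376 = 762.22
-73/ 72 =-1.01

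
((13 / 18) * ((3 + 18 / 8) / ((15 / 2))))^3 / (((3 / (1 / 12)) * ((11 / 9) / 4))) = 753571 / 64152000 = 0.01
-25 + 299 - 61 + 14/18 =1924/9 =213.78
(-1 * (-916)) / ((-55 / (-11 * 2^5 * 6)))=175872 / 5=35174.40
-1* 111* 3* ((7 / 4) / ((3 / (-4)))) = 777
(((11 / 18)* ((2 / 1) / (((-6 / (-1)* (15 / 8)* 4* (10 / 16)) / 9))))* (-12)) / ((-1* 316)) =88 / 5925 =0.01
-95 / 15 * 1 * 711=-4503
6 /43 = 0.14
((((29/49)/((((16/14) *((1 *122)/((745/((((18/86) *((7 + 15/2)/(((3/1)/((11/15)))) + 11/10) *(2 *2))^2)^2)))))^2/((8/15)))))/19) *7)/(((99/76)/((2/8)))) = 102883625147837928912109375/8437549179011872008858400456704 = 0.00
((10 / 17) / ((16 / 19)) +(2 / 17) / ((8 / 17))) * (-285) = -36765 / 136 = -270.33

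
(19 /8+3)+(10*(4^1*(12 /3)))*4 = 5163 /8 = 645.38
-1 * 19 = -19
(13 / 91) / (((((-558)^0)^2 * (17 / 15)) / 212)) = 3180 / 119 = 26.72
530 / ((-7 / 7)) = -530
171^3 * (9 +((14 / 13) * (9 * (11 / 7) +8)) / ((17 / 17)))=2135090097 / 13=164237699.77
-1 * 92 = -92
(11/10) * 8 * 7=308/5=61.60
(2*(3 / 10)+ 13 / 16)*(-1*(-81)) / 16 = 9153 / 1280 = 7.15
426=426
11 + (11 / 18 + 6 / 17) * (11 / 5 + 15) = 4220 / 153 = 27.58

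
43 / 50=0.86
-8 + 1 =-7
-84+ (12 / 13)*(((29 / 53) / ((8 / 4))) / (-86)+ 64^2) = 8425281 / 2279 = 3696.92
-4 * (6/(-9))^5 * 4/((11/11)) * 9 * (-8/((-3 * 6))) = 2048/243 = 8.43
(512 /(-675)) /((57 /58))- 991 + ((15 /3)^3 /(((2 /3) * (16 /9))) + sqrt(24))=-1091216347 /1231200 + 2 * sqrt(6)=-881.40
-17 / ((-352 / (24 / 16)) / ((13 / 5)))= 663 / 3520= 0.19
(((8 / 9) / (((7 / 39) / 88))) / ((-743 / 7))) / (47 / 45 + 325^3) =-17160 / 143470111787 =-0.00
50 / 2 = 25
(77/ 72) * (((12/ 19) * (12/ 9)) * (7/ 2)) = 3.15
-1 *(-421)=421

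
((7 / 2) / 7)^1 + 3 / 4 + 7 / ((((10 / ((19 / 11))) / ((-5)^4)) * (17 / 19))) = 632685 / 748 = 845.84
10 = 10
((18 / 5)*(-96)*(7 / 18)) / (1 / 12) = -8064 / 5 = -1612.80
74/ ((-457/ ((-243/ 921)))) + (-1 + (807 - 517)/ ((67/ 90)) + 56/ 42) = 389.93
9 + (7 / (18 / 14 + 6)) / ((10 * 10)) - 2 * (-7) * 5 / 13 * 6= 2739337 / 66300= 41.32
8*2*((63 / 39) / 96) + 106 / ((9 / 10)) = 27623 / 234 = 118.05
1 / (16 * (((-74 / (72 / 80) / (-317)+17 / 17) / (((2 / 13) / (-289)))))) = -2853 / 107991208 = -0.00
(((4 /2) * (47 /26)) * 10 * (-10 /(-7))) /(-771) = -4700 /70161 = -0.07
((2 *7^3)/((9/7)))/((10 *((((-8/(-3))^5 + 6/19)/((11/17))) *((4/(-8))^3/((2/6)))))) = -2580732/3788875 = -0.68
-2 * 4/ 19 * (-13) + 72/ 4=446/ 19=23.47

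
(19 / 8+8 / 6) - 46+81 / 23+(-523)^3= -78966749585 / 552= -143055705.77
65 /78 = 5 /6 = 0.83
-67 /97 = -0.69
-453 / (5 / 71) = -32163 / 5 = -6432.60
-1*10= -10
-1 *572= -572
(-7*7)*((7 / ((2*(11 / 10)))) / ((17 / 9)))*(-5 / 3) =25725 / 187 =137.57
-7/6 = -1.17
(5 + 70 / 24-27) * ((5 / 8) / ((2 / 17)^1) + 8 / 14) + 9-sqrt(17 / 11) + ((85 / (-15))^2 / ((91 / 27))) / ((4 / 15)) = -1180355 / 17472-sqrt(187) / 11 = -68.80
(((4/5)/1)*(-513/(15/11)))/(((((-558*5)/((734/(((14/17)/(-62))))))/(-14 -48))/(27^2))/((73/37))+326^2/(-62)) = 17209305371016/98016247910675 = 0.18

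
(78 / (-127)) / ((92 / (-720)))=14040 / 2921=4.81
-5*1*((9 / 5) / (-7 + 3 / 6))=18 / 13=1.38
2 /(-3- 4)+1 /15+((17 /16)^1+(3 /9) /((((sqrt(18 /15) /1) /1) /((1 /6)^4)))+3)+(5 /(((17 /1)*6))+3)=sqrt(30) /23328+196849 /28560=6.89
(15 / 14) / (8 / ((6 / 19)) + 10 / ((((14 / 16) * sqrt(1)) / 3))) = 0.02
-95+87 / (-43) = -97.02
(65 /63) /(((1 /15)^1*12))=325 /252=1.29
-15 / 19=-0.79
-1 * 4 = -4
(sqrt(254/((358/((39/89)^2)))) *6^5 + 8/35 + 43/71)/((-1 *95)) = -303264 *sqrt(22733)/1513445 - 2073/236075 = -30.22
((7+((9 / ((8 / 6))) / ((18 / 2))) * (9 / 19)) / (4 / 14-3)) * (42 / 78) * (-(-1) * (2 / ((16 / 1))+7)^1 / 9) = -2107 / 1824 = -1.16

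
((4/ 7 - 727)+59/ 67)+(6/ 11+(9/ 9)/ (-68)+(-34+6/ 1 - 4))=-265570727/ 350812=-757.02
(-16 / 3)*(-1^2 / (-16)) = -0.33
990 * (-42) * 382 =-15883560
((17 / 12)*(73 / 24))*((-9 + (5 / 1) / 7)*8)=-35989 / 126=-285.63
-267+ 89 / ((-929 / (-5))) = -247598 / 929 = -266.52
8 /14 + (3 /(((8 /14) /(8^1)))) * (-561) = -164930 /7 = -23561.43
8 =8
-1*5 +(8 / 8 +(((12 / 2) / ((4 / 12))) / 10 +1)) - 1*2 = -16 / 5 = -3.20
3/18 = 1/6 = 0.17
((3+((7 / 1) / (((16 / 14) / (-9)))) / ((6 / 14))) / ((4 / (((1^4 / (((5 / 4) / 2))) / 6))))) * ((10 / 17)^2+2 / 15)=-69613 / 17340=-4.01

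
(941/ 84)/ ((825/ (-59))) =-55519/ 69300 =-0.80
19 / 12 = 1.58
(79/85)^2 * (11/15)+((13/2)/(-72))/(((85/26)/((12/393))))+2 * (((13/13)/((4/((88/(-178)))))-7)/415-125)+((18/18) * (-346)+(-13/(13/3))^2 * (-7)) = -414295970746943/629244974250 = -658.40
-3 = -3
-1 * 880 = -880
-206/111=-1.86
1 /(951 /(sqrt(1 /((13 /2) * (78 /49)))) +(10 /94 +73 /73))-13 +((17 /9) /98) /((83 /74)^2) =-3073599630337012057 /236709710447619591 +14705313 * sqrt(3) /77915040359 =-12.98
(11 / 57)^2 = 121 / 3249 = 0.04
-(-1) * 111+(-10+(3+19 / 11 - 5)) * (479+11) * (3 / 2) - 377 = -85981 / 11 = -7816.45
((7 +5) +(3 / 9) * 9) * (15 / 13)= 225 / 13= 17.31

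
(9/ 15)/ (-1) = -3/ 5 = -0.60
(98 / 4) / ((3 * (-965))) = -49 / 5790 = -0.01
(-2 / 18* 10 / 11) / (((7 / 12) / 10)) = -400 / 231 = -1.73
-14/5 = -2.80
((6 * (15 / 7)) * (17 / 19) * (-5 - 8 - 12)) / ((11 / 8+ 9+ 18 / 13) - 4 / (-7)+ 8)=-14.15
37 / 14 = 2.64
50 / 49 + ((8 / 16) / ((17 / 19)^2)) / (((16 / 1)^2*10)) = 74001689 / 72504320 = 1.02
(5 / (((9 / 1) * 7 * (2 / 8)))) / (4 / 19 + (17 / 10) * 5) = 760 / 20853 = 0.04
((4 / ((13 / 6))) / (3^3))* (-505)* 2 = -8080 / 117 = -69.06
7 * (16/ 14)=8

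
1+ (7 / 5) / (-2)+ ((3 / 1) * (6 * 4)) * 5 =3603 / 10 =360.30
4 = 4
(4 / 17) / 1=4 / 17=0.24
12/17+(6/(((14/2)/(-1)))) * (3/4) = 15/238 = 0.06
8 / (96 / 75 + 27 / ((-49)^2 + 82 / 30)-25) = -7211200 / 21371083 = -0.34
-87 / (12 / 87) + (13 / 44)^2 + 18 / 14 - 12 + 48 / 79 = -686012843 / 1070608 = -640.77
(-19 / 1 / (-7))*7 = 19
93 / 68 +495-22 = 32257 / 68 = 474.37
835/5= 167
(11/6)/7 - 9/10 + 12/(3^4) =-463/945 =-0.49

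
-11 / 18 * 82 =-451 / 9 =-50.11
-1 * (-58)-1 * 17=41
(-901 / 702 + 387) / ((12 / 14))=1895411 / 4212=450.00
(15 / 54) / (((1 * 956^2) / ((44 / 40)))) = 11 / 32901696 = 0.00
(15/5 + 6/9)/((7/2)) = 22/21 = 1.05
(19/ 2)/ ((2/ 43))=817/ 4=204.25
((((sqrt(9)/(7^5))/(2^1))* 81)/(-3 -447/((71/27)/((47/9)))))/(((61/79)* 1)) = -454329/43223570320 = -0.00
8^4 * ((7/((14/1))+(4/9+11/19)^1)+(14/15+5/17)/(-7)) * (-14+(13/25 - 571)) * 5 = -8208919666688/508725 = -16136261.57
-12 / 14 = -6 / 7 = -0.86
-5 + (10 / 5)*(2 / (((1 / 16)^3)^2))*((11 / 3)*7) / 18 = 2583691129 / 27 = 95692264.04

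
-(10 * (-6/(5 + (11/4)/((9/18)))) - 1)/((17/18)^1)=846/119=7.11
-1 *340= -340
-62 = -62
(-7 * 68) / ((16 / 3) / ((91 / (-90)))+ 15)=-43316 / 885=-48.94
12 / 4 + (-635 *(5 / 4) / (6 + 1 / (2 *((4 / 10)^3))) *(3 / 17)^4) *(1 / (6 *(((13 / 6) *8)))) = 1439477823 / 479911666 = 3.00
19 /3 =6.33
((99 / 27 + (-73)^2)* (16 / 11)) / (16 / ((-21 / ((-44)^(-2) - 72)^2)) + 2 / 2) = -5451094528 / 2774990215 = -1.96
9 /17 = 0.53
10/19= 0.53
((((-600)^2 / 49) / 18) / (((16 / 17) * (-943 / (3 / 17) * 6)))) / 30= -125 / 277242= -0.00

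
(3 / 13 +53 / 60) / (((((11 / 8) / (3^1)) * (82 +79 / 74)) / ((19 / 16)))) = 55537 / 1598220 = 0.03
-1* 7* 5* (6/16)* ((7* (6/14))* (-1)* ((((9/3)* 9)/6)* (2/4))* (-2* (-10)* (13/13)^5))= 14175/8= 1771.88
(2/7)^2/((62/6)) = 12/1519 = 0.01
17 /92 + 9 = 845 /92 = 9.18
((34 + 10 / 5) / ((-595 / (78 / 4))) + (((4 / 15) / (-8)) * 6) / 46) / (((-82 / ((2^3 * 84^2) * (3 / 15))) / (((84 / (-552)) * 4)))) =-914768064 / 9217825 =-99.24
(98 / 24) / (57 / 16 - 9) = -196 / 261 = -0.75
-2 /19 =-0.11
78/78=1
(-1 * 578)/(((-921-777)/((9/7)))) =867/1981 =0.44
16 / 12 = 1.33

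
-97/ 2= -48.50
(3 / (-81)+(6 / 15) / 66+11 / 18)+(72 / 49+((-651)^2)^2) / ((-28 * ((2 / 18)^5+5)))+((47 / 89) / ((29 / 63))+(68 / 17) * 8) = -1991805963313234766747677 / 1552575011830920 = -1282904818.21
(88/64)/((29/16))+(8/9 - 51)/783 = 4895/7047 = 0.69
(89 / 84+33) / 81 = 2861 / 6804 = 0.42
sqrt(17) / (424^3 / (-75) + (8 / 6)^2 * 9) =-75 * sqrt(17) / 76223824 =-0.00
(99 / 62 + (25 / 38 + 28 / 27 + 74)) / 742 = 614585 / 5900013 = 0.10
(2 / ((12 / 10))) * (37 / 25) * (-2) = -74 / 15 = -4.93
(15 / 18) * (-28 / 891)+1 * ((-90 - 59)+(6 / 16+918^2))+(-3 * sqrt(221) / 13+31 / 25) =450441444379 / 534600 - 3 * sqrt(221) / 13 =842573.16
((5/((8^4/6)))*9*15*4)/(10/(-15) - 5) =-0.70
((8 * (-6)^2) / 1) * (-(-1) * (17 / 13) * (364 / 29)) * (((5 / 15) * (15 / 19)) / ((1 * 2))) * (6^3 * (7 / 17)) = 30481920 / 551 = 55321.09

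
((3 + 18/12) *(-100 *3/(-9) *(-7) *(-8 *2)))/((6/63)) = 176400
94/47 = 2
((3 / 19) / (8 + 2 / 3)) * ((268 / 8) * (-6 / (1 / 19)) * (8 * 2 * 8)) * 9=-1041984 / 13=-80152.62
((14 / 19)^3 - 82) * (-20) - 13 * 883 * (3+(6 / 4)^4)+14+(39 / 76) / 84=-34916372059 / 384104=-90903.43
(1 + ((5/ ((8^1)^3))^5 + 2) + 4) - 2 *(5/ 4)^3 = 108851651152949/ 35184372088832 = 3.09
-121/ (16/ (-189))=22869/ 16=1429.31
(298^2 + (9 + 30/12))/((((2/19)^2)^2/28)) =162043346857/8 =20255418357.12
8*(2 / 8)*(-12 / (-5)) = 24 / 5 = 4.80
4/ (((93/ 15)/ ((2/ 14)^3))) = 20/ 10633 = 0.00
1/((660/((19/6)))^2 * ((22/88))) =361/3920400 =0.00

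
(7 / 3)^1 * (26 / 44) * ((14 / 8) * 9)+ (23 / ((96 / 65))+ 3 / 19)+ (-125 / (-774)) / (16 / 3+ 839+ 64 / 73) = 1993377216511 / 53232085984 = 37.45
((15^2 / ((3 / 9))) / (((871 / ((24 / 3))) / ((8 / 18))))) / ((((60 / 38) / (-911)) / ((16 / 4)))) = -5538880 / 871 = -6359.22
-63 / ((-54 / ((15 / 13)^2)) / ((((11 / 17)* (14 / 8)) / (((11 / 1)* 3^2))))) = 1225 / 68952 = 0.02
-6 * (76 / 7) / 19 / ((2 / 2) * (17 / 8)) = -192 / 119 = -1.61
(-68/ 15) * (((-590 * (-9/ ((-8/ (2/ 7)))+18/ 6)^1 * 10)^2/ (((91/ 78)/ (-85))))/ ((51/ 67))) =57153442485000/ 343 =166628112201.17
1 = 1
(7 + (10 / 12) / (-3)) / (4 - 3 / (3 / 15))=-0.61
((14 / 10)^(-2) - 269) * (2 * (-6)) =157872 / 49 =3221.88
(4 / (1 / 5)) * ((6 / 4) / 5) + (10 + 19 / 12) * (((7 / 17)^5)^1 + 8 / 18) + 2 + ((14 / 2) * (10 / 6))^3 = 81847565999 / 51114852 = 1601.25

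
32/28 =8/7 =1.14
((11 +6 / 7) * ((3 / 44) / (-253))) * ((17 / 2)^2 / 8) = -71961 / 2493568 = -0.03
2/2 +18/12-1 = 3/2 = 1.50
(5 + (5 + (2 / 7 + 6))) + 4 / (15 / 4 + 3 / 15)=9566 / 553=17.30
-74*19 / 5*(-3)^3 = 37962 / 5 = 7592.40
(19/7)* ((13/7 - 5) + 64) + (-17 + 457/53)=407226/2597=156.81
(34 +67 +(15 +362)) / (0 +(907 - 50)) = 478 / 857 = 0.56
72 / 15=24 / 5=4.80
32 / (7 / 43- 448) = -1376 / 19257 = -0.07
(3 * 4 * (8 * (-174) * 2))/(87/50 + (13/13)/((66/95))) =-27561600/2623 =-10507.66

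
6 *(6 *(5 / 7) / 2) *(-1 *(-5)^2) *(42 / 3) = -4500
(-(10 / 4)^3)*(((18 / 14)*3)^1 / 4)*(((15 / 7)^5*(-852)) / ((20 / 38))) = 2074403671875 / 1882384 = 1102008.77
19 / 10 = 1.90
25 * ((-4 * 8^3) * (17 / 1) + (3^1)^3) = -869725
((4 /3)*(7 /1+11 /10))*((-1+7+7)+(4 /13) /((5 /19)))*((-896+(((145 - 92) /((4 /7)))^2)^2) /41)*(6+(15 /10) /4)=4805227417060917 /2728960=1760827354.40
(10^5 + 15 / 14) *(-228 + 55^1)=-242202595 / 14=-17300185.36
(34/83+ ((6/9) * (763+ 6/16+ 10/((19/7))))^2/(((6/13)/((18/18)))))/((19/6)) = 14667858538007/81978768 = 178922.65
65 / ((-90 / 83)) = -1079 / 18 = -59.94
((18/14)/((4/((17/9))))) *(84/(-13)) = -51/13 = -3.92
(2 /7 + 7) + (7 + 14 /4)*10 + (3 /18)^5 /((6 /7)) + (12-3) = 39610993 /326592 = 121.29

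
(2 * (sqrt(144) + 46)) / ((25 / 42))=4872 / 25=194.88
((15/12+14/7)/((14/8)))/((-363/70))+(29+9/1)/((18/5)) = 11105/1089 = 10.20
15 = 15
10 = 10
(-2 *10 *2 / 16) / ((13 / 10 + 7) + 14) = -25 / 223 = -0.11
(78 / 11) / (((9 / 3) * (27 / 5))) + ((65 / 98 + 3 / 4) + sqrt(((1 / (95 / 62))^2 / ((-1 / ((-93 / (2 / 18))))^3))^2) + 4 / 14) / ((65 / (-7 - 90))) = -12727526511871398973 / 34148614500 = -372709894.62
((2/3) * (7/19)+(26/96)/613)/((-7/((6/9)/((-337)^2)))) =-45853/222220008024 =-0.00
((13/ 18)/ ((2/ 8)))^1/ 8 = 13/ 36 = 0.36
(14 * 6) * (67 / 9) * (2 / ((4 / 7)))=6566 / 3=2188.67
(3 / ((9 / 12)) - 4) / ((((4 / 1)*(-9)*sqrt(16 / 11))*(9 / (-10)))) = 0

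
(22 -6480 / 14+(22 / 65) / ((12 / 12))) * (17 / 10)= -1703706 / 2275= -748.88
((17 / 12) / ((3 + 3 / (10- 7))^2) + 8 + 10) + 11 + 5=6545 / 192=34.09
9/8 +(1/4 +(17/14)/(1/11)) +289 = 17009/56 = 303.73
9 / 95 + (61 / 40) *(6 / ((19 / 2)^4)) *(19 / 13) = 0.10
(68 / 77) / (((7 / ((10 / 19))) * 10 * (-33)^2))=68 / 11152449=0.00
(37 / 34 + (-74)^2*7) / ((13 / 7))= 9123275 / 442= 20640.89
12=12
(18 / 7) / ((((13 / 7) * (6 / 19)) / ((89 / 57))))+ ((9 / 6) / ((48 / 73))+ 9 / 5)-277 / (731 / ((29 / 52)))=16293579 / 1520480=10.72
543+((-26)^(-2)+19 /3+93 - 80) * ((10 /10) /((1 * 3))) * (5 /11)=36535787 /66924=545.93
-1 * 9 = -9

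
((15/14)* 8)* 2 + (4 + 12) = 232/7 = 33.14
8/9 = 0.89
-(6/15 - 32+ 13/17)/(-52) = -2621/4420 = -0.59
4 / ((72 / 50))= 25 / 9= 2.78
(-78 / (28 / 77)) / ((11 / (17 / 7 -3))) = 78 / 7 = 11.14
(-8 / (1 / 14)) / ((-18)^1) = 56 / 9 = 6.22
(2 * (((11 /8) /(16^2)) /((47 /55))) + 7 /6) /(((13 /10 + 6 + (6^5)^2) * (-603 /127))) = -0.00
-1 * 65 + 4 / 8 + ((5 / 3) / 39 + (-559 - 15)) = -149399 / 234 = -638.46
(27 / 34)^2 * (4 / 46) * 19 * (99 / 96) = 457083 / 425408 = 1.07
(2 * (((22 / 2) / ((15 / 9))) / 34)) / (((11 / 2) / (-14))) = -84 / 85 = -0.99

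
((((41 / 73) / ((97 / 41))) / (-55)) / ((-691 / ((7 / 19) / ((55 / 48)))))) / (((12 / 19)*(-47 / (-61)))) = 2871148 / 695658151925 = 0.00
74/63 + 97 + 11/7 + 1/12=25157/252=99.83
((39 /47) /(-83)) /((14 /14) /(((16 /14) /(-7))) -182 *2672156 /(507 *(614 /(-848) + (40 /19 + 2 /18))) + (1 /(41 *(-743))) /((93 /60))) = 1444021504536 /92843841126349380481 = 0.00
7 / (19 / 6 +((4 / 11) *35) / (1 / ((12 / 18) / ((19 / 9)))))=8778 / 9011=0.97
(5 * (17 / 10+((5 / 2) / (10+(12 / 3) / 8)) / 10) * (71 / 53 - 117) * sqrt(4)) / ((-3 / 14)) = 9304.23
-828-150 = -978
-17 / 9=-1.89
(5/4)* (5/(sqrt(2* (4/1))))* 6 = 75* sqrt(2)/8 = 13.26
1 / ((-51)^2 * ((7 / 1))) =1 / 18207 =0.00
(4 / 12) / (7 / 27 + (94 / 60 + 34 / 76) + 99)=855 / 259766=0.00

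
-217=-217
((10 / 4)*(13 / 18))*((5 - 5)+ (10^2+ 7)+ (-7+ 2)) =1105 / 6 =184.17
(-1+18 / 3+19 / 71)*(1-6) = -1870 / 71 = -26.34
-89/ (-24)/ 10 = 89/ 240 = 0.37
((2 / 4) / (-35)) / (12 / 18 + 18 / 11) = -0.01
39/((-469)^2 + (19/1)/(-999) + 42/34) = 662337/3735618319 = 0.00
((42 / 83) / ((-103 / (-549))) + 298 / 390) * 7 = 40390777 / 1667055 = 24.23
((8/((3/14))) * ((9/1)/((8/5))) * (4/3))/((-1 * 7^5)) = -0.02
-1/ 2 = -0.50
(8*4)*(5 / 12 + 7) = 712 / 3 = 237.33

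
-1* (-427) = 427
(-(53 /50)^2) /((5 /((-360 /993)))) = 16854 /206875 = 0.08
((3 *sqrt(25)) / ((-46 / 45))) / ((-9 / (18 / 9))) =75 / 23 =3.26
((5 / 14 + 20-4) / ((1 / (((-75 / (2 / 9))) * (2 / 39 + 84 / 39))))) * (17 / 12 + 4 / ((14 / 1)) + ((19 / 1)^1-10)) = -663933975 / 5096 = -130285.32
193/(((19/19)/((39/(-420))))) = -2509/140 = -17.92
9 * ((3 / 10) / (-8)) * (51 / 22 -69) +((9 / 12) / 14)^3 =217375677 / 9658880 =22.51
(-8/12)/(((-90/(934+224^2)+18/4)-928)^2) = -208978568/267342782403675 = -0.00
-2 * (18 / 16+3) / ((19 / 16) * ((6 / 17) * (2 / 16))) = -157.47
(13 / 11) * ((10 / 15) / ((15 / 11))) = 26 / 45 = 0.58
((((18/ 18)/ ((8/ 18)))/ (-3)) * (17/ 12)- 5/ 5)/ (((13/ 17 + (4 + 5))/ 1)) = -561/ 2656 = -0.21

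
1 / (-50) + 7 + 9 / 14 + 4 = 2034 / 175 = 11.62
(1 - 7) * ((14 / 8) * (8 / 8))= -21 / 2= -10.50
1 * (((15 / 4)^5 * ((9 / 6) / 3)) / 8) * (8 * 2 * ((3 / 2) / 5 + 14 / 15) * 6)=5619375 / 1024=5487.67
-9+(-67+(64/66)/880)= -137938/1815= -76.00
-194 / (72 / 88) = -2134 / 9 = -237.11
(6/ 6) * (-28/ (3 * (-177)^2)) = -0.00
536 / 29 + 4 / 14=3810 / 203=18.77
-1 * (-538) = 538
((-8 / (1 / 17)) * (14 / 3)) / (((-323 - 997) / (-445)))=-213.96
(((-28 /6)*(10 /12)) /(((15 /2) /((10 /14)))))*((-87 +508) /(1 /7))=-29470 /27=-1091.48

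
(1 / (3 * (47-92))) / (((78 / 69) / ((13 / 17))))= -23 / 4590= -0.01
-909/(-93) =303/31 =9.77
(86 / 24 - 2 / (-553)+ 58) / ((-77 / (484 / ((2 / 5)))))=-22478005 / 23226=-967.79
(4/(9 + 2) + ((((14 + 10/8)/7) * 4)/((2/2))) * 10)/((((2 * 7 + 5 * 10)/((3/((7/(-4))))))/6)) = -30321/2156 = -14.06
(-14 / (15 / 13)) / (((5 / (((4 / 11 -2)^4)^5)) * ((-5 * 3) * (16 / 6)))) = 96674124641003592822816768 / 84093749366570001150125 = 1149.60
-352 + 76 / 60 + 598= 3709 / 15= 247.27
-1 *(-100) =100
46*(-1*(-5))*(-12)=-2760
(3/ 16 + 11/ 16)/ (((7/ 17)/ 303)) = 5151/ 8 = 643.88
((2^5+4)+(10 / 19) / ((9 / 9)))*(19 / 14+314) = 1532005 / 133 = 11518.83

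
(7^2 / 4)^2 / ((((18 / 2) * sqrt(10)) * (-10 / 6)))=-2401 * sqrt(10) / 2400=-3.16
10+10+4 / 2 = 22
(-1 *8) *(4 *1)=-32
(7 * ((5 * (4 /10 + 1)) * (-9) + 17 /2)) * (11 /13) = -8393 /26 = -322.81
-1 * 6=-6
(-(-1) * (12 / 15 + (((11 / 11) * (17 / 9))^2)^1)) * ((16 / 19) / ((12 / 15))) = 7076 / 1539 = 4.60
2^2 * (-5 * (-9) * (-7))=-1260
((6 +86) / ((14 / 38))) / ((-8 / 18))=-3933 / 7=-561.86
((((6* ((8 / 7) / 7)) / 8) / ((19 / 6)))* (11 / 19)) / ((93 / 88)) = 11616 / 548359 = 0.02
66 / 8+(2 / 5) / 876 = 36137 / 4380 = 8.25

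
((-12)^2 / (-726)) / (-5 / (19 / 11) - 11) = 0.01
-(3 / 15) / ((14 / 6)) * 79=-237 / 35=-6.77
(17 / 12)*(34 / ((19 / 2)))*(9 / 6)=289 / 38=7.61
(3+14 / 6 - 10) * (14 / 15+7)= -1666 / 45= -37.02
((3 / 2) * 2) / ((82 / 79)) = 2.89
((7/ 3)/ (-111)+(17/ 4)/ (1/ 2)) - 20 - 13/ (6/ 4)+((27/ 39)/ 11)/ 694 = -333575674/ 16523793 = -20.19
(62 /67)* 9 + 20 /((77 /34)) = 88526 /5159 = 17.16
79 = 79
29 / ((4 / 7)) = 203 / 4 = 50.75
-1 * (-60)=60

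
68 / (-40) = -17 / 10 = -1.70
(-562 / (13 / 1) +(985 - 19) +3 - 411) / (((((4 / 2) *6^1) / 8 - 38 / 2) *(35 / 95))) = -36328 / 455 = -79.84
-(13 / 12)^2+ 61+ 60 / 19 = 172325 / 2736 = 62.98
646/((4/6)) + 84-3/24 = 8423/8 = 1052.88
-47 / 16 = -2.94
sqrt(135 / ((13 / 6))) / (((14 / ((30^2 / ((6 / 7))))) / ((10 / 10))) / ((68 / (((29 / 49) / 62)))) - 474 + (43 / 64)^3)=-4569307545600 * sqrt(130) / 3126450772337789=-0.02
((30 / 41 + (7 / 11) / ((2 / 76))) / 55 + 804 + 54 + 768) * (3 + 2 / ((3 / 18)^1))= 121032498 / 4961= 24396.79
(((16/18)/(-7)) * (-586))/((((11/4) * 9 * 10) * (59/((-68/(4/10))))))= -0.87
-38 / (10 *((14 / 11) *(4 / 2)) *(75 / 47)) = -9823 / 10500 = -0.94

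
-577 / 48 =-12.02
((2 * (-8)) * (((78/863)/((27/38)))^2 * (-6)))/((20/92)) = 7.15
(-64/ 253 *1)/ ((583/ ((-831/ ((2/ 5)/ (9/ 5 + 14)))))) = 2100768/ 147499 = 14.24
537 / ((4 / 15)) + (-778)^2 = 2429191 / 4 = 607297.75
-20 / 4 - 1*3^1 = -8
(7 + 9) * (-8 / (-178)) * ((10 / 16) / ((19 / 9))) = 0.21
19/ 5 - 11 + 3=-21/ 5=-4.20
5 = 5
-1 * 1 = -1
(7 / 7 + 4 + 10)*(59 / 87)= 295 / 29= 10.17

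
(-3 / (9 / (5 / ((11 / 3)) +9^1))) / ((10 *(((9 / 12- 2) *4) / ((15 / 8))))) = 57 / 440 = 0.13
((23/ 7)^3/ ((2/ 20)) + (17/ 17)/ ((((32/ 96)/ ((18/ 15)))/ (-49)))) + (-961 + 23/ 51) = -68417396/ 87465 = -782.23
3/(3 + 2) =3/5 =0.60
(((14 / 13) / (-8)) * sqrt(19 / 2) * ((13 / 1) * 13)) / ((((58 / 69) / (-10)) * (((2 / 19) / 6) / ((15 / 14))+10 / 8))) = 26842725 * sqrt(38) / 251198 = 658.72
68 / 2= 34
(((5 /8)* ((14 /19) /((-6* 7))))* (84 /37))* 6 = -105 /703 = -0.15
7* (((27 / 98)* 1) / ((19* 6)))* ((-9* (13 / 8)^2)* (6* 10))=-205335 / 8512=-24.12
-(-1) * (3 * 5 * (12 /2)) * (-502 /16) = -11295 /4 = -2823.75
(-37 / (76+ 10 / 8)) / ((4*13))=-37 / 4017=-0.01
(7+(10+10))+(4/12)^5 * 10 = 6571/243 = 27.04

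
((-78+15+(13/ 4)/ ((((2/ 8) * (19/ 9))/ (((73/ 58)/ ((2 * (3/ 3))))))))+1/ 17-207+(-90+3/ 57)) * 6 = -40017321/ 18734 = -2136.08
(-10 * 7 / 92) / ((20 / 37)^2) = -9583 / 3680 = -2.60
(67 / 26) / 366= 67 / 9516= 0.01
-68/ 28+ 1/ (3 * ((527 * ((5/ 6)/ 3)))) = -44753/ 18445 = -2.43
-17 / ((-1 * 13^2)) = 17 / 169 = 0.10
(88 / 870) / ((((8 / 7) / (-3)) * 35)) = -11 / 1450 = -0.01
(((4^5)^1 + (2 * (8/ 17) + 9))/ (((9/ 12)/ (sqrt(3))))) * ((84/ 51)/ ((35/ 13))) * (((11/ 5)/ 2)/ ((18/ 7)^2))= 3041038 * sqrt(3)/ 21675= 243.01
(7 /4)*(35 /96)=245 /384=0.64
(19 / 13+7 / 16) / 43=395 / 8944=0.04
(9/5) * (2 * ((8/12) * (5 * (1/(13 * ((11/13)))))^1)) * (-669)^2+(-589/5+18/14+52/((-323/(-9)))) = 60701816306/124355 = 488133.30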